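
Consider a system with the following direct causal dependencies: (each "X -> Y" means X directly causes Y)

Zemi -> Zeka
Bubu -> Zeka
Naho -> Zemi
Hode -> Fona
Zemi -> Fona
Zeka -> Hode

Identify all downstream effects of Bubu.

Fona, Hode, Zeka

Direct effects: Zeka.
2 steps out: Hode.
3 steps out: Fona.
Not reachable from it: Naho, Zemi.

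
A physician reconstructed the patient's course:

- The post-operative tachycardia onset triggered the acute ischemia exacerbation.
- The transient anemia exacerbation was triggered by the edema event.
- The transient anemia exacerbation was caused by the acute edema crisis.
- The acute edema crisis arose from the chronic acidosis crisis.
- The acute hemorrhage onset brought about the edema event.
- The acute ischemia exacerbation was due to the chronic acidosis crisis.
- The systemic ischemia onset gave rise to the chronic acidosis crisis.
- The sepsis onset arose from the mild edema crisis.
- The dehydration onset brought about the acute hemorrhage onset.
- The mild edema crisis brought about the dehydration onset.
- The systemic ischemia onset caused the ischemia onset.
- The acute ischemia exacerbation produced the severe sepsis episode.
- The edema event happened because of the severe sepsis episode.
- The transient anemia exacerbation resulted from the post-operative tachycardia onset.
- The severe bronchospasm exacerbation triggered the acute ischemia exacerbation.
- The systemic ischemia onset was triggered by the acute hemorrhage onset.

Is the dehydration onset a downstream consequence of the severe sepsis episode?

No

The severe sepsis episode leads to the edema event, the transient anemia exacerbation; the dehydration onset is not among them.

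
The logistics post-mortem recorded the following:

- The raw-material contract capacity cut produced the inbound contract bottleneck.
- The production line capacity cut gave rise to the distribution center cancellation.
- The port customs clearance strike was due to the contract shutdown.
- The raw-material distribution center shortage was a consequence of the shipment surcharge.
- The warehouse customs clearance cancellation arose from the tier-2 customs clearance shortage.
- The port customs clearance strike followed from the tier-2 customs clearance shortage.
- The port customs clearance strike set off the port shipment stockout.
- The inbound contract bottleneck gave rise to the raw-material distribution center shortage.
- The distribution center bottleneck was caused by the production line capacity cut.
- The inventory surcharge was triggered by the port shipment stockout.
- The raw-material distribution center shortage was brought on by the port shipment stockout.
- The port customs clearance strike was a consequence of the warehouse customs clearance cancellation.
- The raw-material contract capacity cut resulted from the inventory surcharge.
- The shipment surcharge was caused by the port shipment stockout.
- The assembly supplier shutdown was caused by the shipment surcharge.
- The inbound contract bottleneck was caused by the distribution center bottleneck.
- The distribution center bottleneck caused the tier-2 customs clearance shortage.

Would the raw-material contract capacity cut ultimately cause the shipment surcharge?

No

The raw-material contract capacity cut leads to the inbound contract bottleneck, the raw-material distribution center shortage; the shipment surcharge is not among them.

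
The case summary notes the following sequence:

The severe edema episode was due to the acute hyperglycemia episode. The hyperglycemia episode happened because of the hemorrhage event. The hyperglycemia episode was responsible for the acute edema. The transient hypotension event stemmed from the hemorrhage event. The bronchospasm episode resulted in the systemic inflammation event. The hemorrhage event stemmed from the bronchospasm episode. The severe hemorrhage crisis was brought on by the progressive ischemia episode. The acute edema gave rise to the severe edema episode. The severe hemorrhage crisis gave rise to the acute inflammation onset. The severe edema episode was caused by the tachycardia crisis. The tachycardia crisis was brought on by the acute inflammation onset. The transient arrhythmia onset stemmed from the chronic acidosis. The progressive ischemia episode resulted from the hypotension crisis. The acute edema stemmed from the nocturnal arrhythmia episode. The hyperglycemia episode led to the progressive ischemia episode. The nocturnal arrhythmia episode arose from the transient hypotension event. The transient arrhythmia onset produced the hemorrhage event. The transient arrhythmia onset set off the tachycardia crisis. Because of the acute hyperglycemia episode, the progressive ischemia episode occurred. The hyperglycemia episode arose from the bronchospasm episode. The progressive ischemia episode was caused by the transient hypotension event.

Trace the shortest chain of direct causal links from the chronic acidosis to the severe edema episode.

the chronic acidosis → the transient arrhythmia onset
the transient arrhythmia onset → the tachycardia crisis
the tachycardia crisis → the severe edema episode
Length: 3 steps.

the chronic acidosis → the transient arrhythmia onset → the tachycardia crisis → the severe edema episode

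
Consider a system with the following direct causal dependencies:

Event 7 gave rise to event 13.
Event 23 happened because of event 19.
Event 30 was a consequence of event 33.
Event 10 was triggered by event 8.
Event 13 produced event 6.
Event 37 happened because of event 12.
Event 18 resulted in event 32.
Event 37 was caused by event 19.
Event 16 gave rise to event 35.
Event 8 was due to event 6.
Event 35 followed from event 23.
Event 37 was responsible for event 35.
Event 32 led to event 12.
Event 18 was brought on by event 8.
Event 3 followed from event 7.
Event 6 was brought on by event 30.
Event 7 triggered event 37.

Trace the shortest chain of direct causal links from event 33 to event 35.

event 33 → event 30 → event 6 → event 8 → event 18 → event 32 → event 12 → event 37 → event 35

event 33 → event 30
event 30 → event 6
event 6 → event 8
event 8 → event 18
event 18 → event 32
event 32 → event 12
event 12 → event 37
event 37 → event 35
Length: 8 steps.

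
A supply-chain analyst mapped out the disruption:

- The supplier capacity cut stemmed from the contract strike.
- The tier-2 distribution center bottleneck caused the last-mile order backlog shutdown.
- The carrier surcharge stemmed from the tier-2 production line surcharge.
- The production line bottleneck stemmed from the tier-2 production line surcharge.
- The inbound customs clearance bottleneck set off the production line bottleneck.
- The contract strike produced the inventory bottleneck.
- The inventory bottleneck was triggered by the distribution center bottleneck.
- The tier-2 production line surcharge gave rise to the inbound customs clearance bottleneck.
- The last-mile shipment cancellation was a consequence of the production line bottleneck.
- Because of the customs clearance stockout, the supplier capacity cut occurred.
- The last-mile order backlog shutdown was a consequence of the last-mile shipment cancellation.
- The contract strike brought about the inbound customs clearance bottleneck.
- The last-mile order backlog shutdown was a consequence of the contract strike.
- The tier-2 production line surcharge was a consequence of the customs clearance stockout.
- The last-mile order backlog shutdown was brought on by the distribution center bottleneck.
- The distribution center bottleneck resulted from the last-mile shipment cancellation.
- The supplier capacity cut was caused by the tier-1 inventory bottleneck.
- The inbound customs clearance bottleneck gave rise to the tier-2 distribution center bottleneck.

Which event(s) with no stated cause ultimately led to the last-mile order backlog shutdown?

Tracing upstream from the last-mile order backlog shutdown: the last-mile order backlog shutdown ← the contract strike.
A separate upstream branch: the last-mile order backlog shutdown ← the tier-2 distribution center bottleneck ← the inbound customs clearance bottleneck ← the tier-2 production line surcharge ← the customs clearance stockout.
Each of those chain origins has no stated cause.

the contract strike, the customs clearance stockout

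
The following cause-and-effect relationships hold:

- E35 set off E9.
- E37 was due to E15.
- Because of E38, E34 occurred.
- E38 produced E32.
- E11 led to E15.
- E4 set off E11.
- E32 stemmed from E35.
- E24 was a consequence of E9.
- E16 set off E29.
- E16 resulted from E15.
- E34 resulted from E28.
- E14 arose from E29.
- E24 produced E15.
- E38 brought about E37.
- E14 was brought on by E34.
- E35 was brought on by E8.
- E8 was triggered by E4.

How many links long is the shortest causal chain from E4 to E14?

5

Shortest chain: E4 → E11 → E15 → E16 → E29 → E14.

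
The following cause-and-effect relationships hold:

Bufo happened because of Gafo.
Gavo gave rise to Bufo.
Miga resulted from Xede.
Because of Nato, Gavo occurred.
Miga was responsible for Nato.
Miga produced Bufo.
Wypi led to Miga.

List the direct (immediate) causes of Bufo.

Gafo, Gavo, Miga

Upstream contributors include Xede, Wypi, Nato, but only Gafo, Gavo, Miga feed directly into Bufo.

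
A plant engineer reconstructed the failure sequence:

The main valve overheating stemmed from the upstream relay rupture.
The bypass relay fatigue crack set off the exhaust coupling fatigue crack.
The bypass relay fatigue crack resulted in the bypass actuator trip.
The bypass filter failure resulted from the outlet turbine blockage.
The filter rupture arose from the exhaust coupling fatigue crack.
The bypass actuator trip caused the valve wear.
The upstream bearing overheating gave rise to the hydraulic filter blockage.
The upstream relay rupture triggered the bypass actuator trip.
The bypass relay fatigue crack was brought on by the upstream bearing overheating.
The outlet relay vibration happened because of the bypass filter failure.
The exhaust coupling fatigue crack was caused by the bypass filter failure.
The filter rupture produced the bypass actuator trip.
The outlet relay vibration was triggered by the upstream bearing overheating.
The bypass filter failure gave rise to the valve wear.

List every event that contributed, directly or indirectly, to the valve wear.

the bypass actuator trip, the bypass filter failure, the bypass relay fatigue crack, the exhaust coupling fatigue crack, the filter rupture, the outlet turbine blockage, the upstream bearing overheating, the upstream relay rupture

Immediate causes of the valve wear: the bypass filter failure, the bypass actuator trip.
Further upstream: the upstream relay rupture, the upstream bearing overheating, the bypass relay fatigue crack, the outlet turbine blockage, the exhaust coupling fatigue crack, the filter rupture.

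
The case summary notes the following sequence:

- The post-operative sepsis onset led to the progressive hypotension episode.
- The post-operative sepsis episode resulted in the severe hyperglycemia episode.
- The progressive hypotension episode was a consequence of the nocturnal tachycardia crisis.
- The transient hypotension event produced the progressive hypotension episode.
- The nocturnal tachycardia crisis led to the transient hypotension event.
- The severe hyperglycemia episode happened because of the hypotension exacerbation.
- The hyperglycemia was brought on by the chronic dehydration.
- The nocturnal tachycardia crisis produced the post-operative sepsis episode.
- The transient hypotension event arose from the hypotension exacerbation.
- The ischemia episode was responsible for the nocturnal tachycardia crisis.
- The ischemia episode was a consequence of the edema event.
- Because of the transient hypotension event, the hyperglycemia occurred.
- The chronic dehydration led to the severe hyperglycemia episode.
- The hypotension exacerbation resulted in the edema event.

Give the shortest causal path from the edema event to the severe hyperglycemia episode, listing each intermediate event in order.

the edema event → the ischemia episode
the ischemia episode → the nocturnal tachycardia crisis
the nocturnal tachycardia crisis → the post-operative sepsis episode
the post-operative sepsis episode → the severe hyperglycemia episode
Length: 4 steps.

the edema event → the ischemia episode → the nocturnal tachycardia crisis → the post-operative sepsis episode → the severe hyperglycemia episode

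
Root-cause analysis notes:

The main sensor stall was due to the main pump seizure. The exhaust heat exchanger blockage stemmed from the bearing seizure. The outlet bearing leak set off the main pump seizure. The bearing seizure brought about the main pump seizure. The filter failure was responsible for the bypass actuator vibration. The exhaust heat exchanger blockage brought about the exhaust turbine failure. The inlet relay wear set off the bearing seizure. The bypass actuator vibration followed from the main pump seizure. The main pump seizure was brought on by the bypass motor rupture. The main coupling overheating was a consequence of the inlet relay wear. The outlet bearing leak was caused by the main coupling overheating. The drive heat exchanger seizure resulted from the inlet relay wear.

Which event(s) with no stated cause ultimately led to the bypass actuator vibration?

the bypass motor rupture, the filter failure, the inlet relay wear

Tracing upstream from the bypass actuator vibration: the bypass actuator vibration ← the main pump seizure ← the bearing seizure ← the inlet relay wear.
A separate upstream branch: the bypass actuator vibration ← the main pump seizure ← the bypass motor rupture.
A separate upstream branch: the bypass actuator vibration ← the filter failure.
Each of those chain origins has no stated cause.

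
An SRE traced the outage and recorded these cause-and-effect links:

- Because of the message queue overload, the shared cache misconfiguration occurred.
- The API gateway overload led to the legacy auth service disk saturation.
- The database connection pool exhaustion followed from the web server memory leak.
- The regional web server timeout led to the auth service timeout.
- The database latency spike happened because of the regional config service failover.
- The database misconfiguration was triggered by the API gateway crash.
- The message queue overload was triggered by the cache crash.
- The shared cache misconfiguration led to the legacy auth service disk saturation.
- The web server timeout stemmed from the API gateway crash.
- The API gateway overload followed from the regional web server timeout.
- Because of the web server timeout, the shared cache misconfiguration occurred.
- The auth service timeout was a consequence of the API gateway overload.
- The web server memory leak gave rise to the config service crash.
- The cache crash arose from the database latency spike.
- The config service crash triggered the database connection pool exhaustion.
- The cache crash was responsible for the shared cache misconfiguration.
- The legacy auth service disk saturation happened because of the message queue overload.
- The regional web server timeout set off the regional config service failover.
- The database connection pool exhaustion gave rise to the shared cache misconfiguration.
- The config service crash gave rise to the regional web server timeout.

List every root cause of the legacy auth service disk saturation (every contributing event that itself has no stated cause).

the API gateway crash, the web server memory leak

Tracing upstream from the legacy auth service disk saturation: the legacy auth service disk saturation ← the shared cache misconfiguration ← the database connection pool exhaustion ← the web server memory leak.
A separate upstream branch: the legacy auth service disk saturation ← the shared cache misconfiguration ← the web server timeout ← the API gateway crash.
Each of those chain origins has no stated cause.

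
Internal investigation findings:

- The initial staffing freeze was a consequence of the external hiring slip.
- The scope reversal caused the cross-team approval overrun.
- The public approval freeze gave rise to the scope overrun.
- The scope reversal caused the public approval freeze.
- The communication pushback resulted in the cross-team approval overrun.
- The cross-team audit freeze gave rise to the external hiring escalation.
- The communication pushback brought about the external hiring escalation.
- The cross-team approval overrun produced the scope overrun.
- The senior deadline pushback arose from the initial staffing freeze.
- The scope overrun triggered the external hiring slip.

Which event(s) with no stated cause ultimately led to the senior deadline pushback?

Tracing upstream from the senior deadline pushback: the senior deadline pushback ← the initial staffing freeze ← the external hiring slip ← the scope overrun ← the public approval freeze ← the scope reversal.
A separate upstream branch: the senior deadline pushback ← the initial staffing freeze ← the external hiring slip ← the scope overrun ← the cross-team approval overrun ← the communication pushback.
Each of those chain origins has no stated cause.

the communication pushback, the scope reversal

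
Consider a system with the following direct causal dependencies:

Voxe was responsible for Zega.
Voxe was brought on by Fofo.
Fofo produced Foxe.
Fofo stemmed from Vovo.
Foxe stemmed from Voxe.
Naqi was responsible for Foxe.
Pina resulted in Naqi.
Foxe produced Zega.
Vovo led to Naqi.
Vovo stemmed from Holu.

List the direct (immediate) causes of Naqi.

Upstream contributors include Holu, but only Pina, Vovo feed directly into Naqi.

Pina, Vovo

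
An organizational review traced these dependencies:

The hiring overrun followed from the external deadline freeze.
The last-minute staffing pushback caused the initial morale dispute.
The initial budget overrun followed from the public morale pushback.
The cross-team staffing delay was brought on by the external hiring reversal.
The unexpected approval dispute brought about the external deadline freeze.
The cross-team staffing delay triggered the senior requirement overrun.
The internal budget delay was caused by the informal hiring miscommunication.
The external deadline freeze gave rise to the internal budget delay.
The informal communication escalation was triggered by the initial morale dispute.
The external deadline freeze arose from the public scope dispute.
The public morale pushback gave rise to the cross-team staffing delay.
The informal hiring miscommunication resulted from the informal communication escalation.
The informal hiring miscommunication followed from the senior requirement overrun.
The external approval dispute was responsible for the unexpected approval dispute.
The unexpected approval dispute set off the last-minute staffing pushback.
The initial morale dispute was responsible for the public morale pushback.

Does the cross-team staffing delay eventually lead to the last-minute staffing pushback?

No

The cross-team staffing delay leads to the senior requirement overrun, the informal hiring miscommunication, the internal budget delay; the last-minute staffing pushback is not among them.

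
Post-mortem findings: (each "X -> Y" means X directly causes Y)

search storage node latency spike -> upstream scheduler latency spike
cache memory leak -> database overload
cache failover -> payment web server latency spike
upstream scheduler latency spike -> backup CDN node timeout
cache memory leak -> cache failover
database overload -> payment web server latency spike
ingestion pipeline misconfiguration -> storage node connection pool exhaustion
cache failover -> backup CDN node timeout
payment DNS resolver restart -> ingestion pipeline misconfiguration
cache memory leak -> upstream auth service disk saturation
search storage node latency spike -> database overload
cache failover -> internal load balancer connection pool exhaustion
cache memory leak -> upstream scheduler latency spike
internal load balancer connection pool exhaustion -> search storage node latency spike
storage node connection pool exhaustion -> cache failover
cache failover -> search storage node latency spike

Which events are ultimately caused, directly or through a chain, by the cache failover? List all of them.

Direct effects: the internal load balancer connection pool exhaustion, the search storage node latency spike, the payment web server latency spike, the backup CDN node timeout.
2 steps out: the database overload, the upstream scheduler latency spike.
Not reachable from it: the payment DNS resolver restart, the ingestion pipeline misconfiguration, the cache memory leak, the storage node connection pool exhaustion, the upstream auth service disk saturation.

the backup CDN node timeout, the database overload, the internal load balancer connection pool exhaustion, the payment web server latency spike, the search storage node latency spike, the upstream scheduler latency spike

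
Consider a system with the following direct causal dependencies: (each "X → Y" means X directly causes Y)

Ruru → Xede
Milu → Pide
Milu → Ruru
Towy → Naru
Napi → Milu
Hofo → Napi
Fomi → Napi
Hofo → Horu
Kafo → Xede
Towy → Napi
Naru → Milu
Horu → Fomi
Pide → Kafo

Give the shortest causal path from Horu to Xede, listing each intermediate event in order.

Horu → Fomi
Fomi → Napi
Napi → Milu
Milu → Ruru
Ruru → Xede
Length: 5 steps.

Horu → Fomi → Napi → Milu → Ruru → Xede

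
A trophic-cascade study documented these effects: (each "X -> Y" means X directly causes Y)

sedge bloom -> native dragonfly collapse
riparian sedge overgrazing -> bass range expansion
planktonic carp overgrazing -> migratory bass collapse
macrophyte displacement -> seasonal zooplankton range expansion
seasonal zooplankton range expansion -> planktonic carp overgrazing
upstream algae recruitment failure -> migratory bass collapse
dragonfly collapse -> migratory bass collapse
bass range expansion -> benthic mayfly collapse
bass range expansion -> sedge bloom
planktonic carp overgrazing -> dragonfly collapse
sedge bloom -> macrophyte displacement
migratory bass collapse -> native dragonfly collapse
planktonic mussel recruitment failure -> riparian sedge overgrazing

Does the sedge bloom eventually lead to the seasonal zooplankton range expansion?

There is a causal chain: the sedge bloom → the macrophyte displacement → the seasonal zooplankton range expansion.

Yes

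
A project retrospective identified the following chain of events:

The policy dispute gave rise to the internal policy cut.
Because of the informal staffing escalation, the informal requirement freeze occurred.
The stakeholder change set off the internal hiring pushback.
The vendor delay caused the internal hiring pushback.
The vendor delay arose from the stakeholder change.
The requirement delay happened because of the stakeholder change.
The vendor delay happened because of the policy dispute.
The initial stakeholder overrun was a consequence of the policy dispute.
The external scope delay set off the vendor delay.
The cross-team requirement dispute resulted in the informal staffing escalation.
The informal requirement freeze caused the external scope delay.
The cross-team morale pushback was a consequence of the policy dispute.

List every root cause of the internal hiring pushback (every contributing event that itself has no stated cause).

Tracing upstream from the internal hiring pushback: the internal hiring pushback ← the vendor delay ← the policy dispute.
A separate upstream branch: the internal hiring pushback ← the vendor delay ← the external scope delay ← the informal requirement freeze ← the informal staffing escalation ← the cross-team requirement dispute.
A separate upstream branch: the internal hiring pushback ← the stakeholder change.
Each of those chain origins has no stated cause.

the cross-team requirement dispute, the policy dispute, the stakeholder change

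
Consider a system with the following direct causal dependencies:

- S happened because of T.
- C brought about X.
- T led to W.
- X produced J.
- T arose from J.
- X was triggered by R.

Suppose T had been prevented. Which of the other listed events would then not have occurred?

Downstream of T: S, W.

S, W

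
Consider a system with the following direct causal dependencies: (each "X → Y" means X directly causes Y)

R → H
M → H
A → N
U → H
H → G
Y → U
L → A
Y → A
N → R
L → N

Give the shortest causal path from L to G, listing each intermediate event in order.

L → N
N → R
R → H
H → G
Length: 4 steps.

L → N → R → H → G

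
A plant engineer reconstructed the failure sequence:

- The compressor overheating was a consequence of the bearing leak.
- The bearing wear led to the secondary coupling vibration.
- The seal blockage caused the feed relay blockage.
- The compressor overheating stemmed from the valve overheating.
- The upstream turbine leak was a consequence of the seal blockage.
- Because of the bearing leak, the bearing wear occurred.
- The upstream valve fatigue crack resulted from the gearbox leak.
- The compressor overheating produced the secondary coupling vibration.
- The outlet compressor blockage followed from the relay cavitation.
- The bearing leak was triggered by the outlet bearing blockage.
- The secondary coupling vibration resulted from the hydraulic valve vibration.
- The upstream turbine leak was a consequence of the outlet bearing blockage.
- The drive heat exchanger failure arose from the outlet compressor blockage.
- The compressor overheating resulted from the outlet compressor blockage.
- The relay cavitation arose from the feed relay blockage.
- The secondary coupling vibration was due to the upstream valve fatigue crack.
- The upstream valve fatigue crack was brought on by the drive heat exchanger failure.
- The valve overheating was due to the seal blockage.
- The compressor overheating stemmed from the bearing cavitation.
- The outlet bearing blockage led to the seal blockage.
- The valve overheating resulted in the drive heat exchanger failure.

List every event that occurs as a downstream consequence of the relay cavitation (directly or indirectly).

the compressor overheating, the drive heat exchanger failure, the outlet compressor blockage, the secondary coupling vibration, the upstream valve fatigue crack

Direct effects: the outlet compressor blockage.
2 steps out: the drive heat exchanger failure, the compressor overheating.
3 steps out: the upstream valve fatigue crack, the secondary coupling vibration.
Not reachable from it: the outlet bearing blockage, the bearing leak, the seal blockage, the upstream turbine leak, the feed relay blockage, the bearing cavitation, the valve overheating, the gearbox leak, the bearing wear, the hydraulic valve vibration.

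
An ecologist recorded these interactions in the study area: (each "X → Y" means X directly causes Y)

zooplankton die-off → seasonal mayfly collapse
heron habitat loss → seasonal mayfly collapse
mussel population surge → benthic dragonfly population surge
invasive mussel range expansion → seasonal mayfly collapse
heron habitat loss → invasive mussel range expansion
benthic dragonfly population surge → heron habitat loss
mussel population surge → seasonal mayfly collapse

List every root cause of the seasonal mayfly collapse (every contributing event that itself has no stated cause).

the mussel population surge, the zooplankton die-off

Tracing upstream from the seasonal mayfly collapse: the seasonal mayfly collapse ← the mussel population surge.
A separate upstream branch: the seasonal mayfly collapse ← the zooplankton die-off.
Each of those chain origins has no stated cause.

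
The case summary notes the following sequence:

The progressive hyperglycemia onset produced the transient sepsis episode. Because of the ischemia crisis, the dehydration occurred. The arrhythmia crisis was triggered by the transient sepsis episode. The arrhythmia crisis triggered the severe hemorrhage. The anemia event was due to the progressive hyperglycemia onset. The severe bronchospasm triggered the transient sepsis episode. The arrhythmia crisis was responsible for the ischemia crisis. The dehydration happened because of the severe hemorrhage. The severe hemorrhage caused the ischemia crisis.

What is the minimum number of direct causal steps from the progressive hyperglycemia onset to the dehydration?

4

Shortest chain: the progressive hyperglycemia onset → the transient sepsis episode → the arrhythmia crisis → the severe hemorrhage → the dehydration.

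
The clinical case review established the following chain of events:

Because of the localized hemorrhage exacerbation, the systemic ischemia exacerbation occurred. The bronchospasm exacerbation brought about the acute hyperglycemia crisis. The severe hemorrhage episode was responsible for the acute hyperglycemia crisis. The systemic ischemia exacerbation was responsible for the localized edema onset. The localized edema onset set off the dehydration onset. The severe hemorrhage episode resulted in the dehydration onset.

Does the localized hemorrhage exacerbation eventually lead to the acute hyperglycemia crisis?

The localized hemorrhage exacerbation leads to the systemic ischemia exacerbation, the localized edema onset, the dehydration onset; the acute hyperglycemia crisis is not among them.

No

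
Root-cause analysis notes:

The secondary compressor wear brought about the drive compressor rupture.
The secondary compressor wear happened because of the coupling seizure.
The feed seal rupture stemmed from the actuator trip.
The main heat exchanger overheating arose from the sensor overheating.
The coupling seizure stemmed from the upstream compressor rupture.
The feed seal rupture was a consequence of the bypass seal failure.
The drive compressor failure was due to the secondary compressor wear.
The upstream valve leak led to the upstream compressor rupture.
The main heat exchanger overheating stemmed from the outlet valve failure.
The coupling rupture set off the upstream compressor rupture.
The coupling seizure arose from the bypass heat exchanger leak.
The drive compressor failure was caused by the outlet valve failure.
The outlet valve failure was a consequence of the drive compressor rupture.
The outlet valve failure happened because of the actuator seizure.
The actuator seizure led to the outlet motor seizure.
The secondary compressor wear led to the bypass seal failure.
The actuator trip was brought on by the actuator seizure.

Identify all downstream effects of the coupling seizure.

Direct effects: the secondary compressor wear.
2 steps out: the drive compressor rupture, the bypass seal failure, the drive compressor failure.
3 steps out: the outlet valve failure, the feed seal rupture.
4 steps out: the main heat exchanger overheating.
Not reachable from it: the actuator seizure, the outlet motor seizure, the sensor overheating, the coupling rupture, the bypass heat exchanger leak, the upstream valve leak, the upstream compressor rupture, the actuator trip.

the bypass seal failure, the drive compressor failure, the drive compressor rupture, the feed seal rupture, the main heat exchanger overheating, the outlet valve failure, the secondary compressor wear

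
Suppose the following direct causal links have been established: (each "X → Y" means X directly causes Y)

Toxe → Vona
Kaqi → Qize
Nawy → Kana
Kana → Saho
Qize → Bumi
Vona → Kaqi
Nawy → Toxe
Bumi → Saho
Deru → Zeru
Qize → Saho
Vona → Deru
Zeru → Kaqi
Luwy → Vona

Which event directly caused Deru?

Vona

Upstream contributors include Nawy, Toxe, Luwy, but only Vona feeds directly into Deru.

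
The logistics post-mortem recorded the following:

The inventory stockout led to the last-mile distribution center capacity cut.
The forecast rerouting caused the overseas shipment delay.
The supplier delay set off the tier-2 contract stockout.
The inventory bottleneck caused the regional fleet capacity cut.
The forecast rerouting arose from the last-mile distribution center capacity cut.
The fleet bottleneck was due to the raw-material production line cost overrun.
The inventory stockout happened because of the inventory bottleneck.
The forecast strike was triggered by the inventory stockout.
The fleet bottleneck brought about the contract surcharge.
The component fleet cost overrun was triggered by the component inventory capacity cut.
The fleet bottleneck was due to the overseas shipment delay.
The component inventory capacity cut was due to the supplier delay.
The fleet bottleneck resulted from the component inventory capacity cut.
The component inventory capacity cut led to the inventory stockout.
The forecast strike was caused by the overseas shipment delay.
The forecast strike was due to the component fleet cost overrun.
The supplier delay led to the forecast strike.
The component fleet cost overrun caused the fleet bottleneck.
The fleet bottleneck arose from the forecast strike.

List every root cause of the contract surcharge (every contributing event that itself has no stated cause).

Tracing upstream from the contract surcharge: the contract surcharge ← the fleet bottleneck ← the forecast strike ← the inventory stockout ← the inventory bottleneck.
A separate upstream branch: the contract surcharge ← the fleet bottleneck ← the component inventory capacity cut ← the supplier delay.
A separate upstream branch: the contract surcharge ← the fleet bottleneck ← the raw-material production line cost overrun.
Each of those chain origins has no stated cause.

the inventory bottleneck, the raw-material production line cost overrun, the supplier delay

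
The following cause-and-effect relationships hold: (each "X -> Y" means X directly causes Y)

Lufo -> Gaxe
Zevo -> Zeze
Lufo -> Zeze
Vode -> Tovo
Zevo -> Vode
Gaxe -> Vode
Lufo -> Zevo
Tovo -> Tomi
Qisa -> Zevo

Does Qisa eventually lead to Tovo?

Yes

There is a causal chain: Qisa → Zevo → Vode → Tovo.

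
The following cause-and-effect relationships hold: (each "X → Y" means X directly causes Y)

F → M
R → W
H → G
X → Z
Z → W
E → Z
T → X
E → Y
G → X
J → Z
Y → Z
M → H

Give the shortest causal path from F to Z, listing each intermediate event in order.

F → M
M → H
H → G
G → X
X → Z
Length: 5 steps.

F → M → H → G → X → Z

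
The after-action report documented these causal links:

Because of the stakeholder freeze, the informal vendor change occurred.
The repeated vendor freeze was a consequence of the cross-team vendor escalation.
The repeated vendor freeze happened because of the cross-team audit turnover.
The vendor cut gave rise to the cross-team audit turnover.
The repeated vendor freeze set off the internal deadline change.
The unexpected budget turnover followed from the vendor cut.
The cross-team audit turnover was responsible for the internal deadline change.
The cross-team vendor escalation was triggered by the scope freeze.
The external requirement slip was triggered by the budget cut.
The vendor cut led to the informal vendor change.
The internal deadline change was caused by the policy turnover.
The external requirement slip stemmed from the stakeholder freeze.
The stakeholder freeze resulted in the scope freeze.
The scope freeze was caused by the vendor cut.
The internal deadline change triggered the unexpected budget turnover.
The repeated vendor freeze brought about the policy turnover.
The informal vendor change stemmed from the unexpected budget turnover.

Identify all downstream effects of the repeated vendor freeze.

the informal vendor change, the internal deadline change, the policy turnover, the unexpected budget turnover

Direct effects: the policy turnover, the internal deadline change.
2 steps out: the unexpected budget turnover.
3 steps out: the informal vendor change.
Not reachable from it: the vendor cut, the stakeholder freeze, the budget cut, the cross-team audit turnover, the scope freeze, the cross-team vendor escalation, the external requirement slip.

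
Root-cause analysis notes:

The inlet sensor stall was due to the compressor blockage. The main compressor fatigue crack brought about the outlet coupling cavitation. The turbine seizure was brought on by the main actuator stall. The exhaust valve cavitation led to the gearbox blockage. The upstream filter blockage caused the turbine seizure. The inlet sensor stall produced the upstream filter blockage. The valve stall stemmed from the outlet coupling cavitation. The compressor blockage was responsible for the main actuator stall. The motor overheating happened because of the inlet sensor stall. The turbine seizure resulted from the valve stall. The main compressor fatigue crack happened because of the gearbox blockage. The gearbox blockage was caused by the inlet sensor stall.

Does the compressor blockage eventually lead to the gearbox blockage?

There is a causal chain: the compressor blockage → the inlet sensor stall → the gearbox blockage.

Yes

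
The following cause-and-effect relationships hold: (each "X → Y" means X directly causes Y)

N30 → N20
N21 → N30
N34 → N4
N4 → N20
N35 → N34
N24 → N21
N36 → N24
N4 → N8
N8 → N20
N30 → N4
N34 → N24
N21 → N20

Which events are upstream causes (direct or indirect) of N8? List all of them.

N21, N24, N30, N34, N35, N36, N4

Immediate cause of N8: N4.
Further upstream: N35, N36, N34, N24, N21, N30.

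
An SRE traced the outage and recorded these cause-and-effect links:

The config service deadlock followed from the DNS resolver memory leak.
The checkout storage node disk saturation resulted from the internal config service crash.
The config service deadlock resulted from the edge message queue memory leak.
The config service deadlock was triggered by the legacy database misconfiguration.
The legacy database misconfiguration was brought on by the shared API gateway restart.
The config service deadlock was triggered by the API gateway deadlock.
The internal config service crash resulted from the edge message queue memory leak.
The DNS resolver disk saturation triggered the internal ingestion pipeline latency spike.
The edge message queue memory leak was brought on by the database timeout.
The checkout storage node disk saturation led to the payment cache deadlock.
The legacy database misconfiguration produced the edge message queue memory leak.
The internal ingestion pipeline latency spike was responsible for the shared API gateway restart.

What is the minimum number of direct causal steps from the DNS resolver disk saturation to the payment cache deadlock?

7

Shortest chain: the DNS resolver disk saturation → the internal ingestion pipeline latency spike → the shared API gateway restart → the legacy database misconfiguration → the edge message queue memory leak → the internal config service crash → the checkout storage node disk saturation → the payment cache deadlock.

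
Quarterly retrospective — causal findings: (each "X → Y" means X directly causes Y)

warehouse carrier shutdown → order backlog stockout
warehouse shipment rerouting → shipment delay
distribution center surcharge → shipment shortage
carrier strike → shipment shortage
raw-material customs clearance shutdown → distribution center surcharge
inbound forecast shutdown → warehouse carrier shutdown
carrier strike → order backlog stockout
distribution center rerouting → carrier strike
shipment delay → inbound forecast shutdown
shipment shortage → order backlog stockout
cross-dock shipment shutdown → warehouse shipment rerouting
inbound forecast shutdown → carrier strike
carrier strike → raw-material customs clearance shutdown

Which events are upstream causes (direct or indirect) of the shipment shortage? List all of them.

the carrier strike, the cross-dock shipment shutdown, the distribution center rerouting, the distribution center surcharge, the inbound forecast shutdown, the raw-material customs clearance shutdown, the shipment delay, the warehouse shipment rerouting

Immediate causes of the shipment shortage: the carrier strike, the distribution center surcharge.
Further upstream: the cross-dock shipment shutdown, the warehouse shipment rerouting, the shipment delay, the inbound forecast shutdown, the raw-material customs clearance shutdown, the distribution center rerouting.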